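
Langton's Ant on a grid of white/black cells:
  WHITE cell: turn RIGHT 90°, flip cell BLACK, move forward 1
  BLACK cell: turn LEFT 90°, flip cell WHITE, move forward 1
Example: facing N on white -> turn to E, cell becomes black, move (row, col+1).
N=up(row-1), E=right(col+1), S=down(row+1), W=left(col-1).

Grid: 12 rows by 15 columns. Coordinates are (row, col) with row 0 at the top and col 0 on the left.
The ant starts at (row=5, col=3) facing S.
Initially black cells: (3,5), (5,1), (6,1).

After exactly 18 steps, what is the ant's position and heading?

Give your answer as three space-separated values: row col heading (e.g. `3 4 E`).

Step 1: on WHITE (5,3): turn R to W, flip to black, move to (5,2). |black|=4
Step 2: on WHITE (5,2): turn R to N, flip to black, move to (4,2). |black|=5
Step 3: on WHITE (4,2): turn R to E, flip to black, move to (4,3). |black|=6
Step 4: on WHITE (4,3): turn R to S, flip to black, move to (5,3). |black|=7
Step 5: on BLACK (5,3): turn L to E, flip to white, move to (5,4). |black|=6
Step 6: on WHITE (5,4): turn R to S, flip to black, move to (6,4). |black|=7
Step 7: on WHITE (6,4): turn R to W, flip to black, move to (6,3). |black|=8
Step 8: on WHITE (6,3): turn R to N, flip to black, move to (5,3). |black|=9
Step 9: on WHITE (5,3): turn R to E, flip to black, move to (5,4). |black|=10
Step 10: on BLACK (5,4): turn L to N, flip to white, move to (4,4). |black|=9
Step 11: on WHITE (4,4): turn R to E, flip to black, move to (4,5). |black|=10
Step 12: on WHITE (4,5): turn R to S, flip to black, move to (5,5). |black|=11
Step 13: on WHITE (5,5): turn R to W, flip to black, move to (5,4). |black|=12
Step 14: on WHITE (5,4): turn R to N, flip to black, move to (4,4). |black|=13
Step 15: on BLACK (4,4): turn L to W, flip to white, move to (4,3). |black|=12
Step 16: on BLACK (4,3): turn L to S, flip to white, move to (5,3). |black|=11
Step 17: on BLACK (5,3): turn L to E, flip to white, move to (5,4). |black|=10
Step 18: on BLACK (5,4): turn L to N, flip to white, move to (4,4). |black|=9

Answer: 4 4 N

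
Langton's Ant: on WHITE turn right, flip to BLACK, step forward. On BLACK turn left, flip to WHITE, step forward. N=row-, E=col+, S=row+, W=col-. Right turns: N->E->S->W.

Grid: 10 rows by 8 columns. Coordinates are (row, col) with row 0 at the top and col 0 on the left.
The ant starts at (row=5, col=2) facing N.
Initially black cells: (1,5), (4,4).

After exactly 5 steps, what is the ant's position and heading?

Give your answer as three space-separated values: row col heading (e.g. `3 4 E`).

Step 1: on WHITE (5,2): turn R to E, flip to black, move to (5,3). |black|=3
Step 2: on WHITE (5,3): turn R to S, flip to black, move to (6,3). |black|=4
Step 3: on WHITE (6,3): turn R to W, flip to black, move to (6,2). |black|=5
Step 4: on WHITE (6,2): turn R to N, flip to black, move to (5,2). |black|=6
Step 5: on BLACK (5,2): turn L to W, flip to white, move to (5,1). |black|=5

Answer: 5 1 W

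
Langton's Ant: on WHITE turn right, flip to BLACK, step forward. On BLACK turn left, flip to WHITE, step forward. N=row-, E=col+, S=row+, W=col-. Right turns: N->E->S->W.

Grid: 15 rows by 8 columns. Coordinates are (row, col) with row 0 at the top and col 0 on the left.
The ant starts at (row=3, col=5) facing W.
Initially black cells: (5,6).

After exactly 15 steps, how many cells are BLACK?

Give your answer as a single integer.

Step 1: on WHITE (3,5): turn R to N, flip to black, move to (2,5). |black|=2
Step 2: on WHITE (2,5): turn R to E, flip to black, move to (2,6). |black|=3
Step 3: on WHITE (2,6): turn R to S, flip to black, move to (3,6). |black|=4
Step 4: on WHITE (3,6): turn R to W, flip to black, move to (3,5). |black|=5
Step 5: on BLACK (3,5): turn L to S, flip to white, move to (4,5). |black|=4
Step 6: on WHITE (4,5): turn R to W, flip to black, move to (4,4). |black|=5
Step 7: on WHITE (4,4): turn R to N, flip to black, move to (3,4). |black|=6
Step 8: on WHITE (3,4): turn R to E, flip to black, move to (3,5). |black|=7
Step 9: on WHITE (3,5): turn R to S, flip to black, move to (4,5). |black|=8
Step 10: on BLACK (4,5): turn L to E, flip to white, move to (4,6). |black|=7
Step 11: on WHITE (4,6): turn R to S, flip to black, move to (5,6). |black|=8
Step 12: on BLACK (5,6): turn L to E, flip to white, move to (5,7). |black|=7
Step 13: on WHITE (5,7): turn R to S, flip to black, move to (6,7). |black|=8
Step 14: on WHITE (6,7): turn R to W, flip to black, move to (6,6). |black|=9
Step 15: on WHITE (6,6): turn R to N, flip to black, move to (5,6). |black|=10

Answer: 10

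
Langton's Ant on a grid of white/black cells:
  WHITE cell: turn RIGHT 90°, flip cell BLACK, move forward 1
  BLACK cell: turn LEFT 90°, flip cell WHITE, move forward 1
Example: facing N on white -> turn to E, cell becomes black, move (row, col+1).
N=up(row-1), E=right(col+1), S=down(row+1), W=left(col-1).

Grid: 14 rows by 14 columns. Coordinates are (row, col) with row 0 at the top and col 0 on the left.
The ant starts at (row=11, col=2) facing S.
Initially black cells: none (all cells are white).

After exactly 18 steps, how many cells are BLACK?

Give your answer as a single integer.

Step 1: on WHITE (11,2): turn R to W, flip to black, move to (11,1). |black|=1
Step 2: on WHITE (11,1): turn R to N, flip to black, move to (10,1). |black|=2
Step 3: on WHITE (10,1): turn R to E, flip to black, move to (10,2). |black|=3
Step 4: on WHITE (10,2): turn R to S, flip to black, move to (11,2). |black|=4
Step 5: on BLACK (11,2): turn L to E, flip to white, move to (11,3). |black|=3
Step 6: on WHITE (11,3): turn R to S, flip to black, move to (12,3). |black|=4
Step 7: on WHITE (12,3): turn R to W, flip to black, move to (12,2). |black|=5
Step 8: on WHITE (12,2): turn R to N, flip to black, move to (11,2). |black|=6
Step 9: on WHITE (11,2): turn R to E, flip to black, move to (11,3). |black|=7
Step 10: on BLACK (11,3): turn L to N, flip to white, move to (10,3). |black|=6
Step 11: on WHITE (10,3): turn R to E, flip to black, move to (10,4). |black|=7
Step 12: on WHITE (10,4): turn R to S, flip to black, move to (11,4). |black|=8
Step 13: on WHITE (11,4): turn R to W, flip to black, move to (11,3). |black|=9
Step 14: on WHITE (11,3): turn R to N, flip to black, move to (10,3). |black|=10
Step 15: on BLACK (10,3): turn L to W, flip to white, move to (10,2). |black|=9
Step 16: on BLACK (10,2): turn L to S, flip to white, move to (11,2). |black|=8
Step 17: on BLACK (11,2): turn L to E, flip to white, move to (11,3). |black|=7
Step 18: on BLACK (11,3): turn L to N, flip to white, move to (10,3). |black|=6

Answer: 6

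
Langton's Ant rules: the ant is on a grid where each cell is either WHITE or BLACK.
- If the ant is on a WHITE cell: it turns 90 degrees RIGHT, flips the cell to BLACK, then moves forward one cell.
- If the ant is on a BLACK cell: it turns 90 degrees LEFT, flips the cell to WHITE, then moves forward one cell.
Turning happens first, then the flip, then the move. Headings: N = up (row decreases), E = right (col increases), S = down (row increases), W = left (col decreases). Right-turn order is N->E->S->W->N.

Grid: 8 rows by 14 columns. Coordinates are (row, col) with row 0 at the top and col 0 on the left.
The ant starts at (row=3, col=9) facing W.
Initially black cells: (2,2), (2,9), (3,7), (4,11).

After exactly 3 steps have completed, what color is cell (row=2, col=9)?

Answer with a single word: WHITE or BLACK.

Answer: WHITE

Derivation:
Step 1: on WHITE (3,9): turn R to N, flip to black, move to (2,9). |black|=5
Step 2: on BLACK (2,9): turn L to W, flip to white, move to (2,8). |black|=4
Step 3: on WHITE (2,8): turn R to N, flip to black, move to (1,8). |black|=5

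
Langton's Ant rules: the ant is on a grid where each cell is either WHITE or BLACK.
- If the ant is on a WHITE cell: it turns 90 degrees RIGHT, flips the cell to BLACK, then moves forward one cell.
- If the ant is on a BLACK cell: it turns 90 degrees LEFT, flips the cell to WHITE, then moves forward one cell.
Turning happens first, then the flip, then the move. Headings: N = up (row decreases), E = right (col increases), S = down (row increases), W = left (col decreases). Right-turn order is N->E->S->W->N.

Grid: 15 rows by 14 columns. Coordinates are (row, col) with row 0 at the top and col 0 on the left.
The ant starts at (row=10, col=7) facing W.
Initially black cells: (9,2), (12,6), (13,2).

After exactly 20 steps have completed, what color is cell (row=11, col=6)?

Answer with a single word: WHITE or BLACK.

Answer: BLACK

Derivation:
Step 1: on WHITE (10,7): turn R to N, flip to black, move to (9,7). |black|=4
Step 2: on WHITE (9,7): turn R to E, flip to black, move to (9,8). |black|=5
Step 3: on WHITE (9,8): turn R to S, flip to black, move to (10,8). |black|=6
Step 4: on WHITE (10,8): turn R to W, flip to black, move to (10,7). |black|=7
Step 5: on BLACK (10,7): turn L to S, flip to white, move to (11,7). |black|=6
Step 6: on WHITE (11,7): turn R to W, flip to black, move to (11,6). |black|=7
Step 7: on WHITE (11,6): turn R to N, flip to black, move to (10,6). |black|=8
Step 8: on WHITE (10,6): turn R to E, flip to black, move to (10,7). |black|=9
Step 9: on WHITE (10,7): turn R to S, flip to black, move to (11,7). |black|=10
Step 10: on BLACK (11,7): turn L to E, flip to white, move to (11,8). |black|=9
Step 11: on WHITE (11,8): turn R to S, flip to black, move to (12,8). |black|=10
Step 12: on WHITE (12,8): turn R to W, flip to black, move to (12,7). |black|=11
Step 13: on WHITE (12,7): turn R to N, flip to black, move to (11,7). |black|=12
Step 14: on WHITE (11,7): turn R to E, flip to black, move to (11,8). |black|=13
Step 15: on BLACK (11,8): turn L to N, flip to white, move to (10,8). |black|=12
Step 16: on BLACK (10,8): turn L to W, flip to white, move to (10,7). |black|=11
Step 17: on BLACK (10,7): turn L to S, flip to white, move to (11,7). |black|=10
Step 18: on BLACK (11,7): turn L to E, flip to white, move to (11,8). |black|=9
Step 19: on WHITE (11,8): turn R to S, flip to black, move to (12,8). |black|=10
Step 20: on BLACK (12,8): turn L to E, flip to white, move to (12,9). |black|=9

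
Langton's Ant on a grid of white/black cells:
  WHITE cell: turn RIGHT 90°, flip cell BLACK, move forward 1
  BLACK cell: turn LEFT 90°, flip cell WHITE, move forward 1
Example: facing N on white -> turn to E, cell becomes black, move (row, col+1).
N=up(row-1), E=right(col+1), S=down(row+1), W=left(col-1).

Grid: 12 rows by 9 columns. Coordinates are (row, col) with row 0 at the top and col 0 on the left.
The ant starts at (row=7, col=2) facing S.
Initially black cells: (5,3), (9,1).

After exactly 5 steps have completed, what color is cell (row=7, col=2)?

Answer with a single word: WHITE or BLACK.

Step 1: on WHITE (7,2): turn R to W, flip to black, move to (7,1). |black|=3
Step 2: on WHITE (7,1): turn R to N, flip to black, move to (6,1). |black|=4
Step 3: on WHITE (6,1): turn R to E, flip to black, move to (6,2). |black|=5
Step 4: on WHITE (6,2): turn R to S, flip to black, move to (7,2). |black|=6
Step 5: on BLACK (7,2): turn L to E, flip to white, move to (7,3). |black|=5

Answer: WHITE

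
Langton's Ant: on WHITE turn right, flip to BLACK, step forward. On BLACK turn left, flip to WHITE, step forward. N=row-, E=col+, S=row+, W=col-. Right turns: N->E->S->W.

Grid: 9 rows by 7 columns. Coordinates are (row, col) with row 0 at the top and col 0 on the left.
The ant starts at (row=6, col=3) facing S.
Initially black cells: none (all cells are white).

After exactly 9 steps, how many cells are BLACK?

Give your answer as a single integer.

Answer: 7

Derivation:
Step 1: on WHITE (6,3): turn R to W, flip to black, move to (6,2). |black|=1
Step 2: on WHITE (6,2): turn R to N, flip to black, move to (5,2). |black|=2
Step 3: on WHITE (5,2): turn R to E, flip to black, move to (5,3). |black|=3
Step 4: on WHITE (5,3): turn R to S, flip to black, move to (6,3). |black|=4
Step 5: on BLACK (6,3): turn L to E, flip to white, move to (6,4). |black|=3
Step 6: on WHITE (6,4): turn R to S, flip to black, move to (7,4). |black|=4
Step 7: on WHITE (7,4): turn R to W, flip to black, move to (7,3). |black|=5
Step 8: on WHITE (7,3): turn R to N, flip to black, move to (6,3). |black|=6
Step 9: on WHITE (6,3): turn R to E, flip to black, move to (6,4). |black|=7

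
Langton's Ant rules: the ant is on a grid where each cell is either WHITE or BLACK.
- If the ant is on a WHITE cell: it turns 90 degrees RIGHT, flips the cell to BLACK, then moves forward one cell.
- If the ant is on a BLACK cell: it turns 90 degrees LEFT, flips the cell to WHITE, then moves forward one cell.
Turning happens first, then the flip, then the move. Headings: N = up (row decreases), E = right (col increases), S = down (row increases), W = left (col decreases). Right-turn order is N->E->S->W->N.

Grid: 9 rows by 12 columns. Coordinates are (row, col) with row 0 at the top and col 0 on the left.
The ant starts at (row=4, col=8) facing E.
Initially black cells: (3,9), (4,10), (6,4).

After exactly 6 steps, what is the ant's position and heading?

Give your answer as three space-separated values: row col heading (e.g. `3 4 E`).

Answer: 3 9 E

Derivation:
Step 1: on WHITE (4,8): turn R to S, flip to black, move to (5,8). |black|=4
Step 2: on WHITE (5,8): turn R to W, flip to black, move to (5,7). |black|=5
Step 3: on WHITE (5,7): turn R to N, flip to black, move to (4,7). |black|=6
Step 4: on WHITE (4,7): turn R to E, flip to black, move to (4,8). |black|=7
Step 5: on BLACK (4,8): turn L to N, flip to white, move to (3,8). |black|=6
Step 6: on WHITE (3,8): turn R to E, flip to black, move to (3,9). |black|=7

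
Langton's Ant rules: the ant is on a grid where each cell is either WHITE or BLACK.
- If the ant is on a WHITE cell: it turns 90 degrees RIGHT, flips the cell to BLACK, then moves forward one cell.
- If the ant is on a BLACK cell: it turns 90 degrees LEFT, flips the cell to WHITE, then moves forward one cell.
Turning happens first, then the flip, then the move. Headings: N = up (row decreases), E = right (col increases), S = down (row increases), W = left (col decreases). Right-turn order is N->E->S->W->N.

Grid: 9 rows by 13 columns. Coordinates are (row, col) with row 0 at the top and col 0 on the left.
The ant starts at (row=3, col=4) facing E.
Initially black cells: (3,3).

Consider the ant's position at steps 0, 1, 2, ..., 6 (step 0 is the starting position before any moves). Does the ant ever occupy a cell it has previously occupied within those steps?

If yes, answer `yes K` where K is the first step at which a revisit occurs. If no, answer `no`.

Answer: no

Derivation:
Step 1: on WHITE (3,4): turn R to S, flip to black, move to (4,4). |black|=2 — new cell
Step 2: on WHITE (4,4): turn R to W, flip to black, move to (4,3). |black|=3 — new cell
Step 3: on WHITE (4,3): turn R to N, flip to black, move to (3,3). |black|=4 — new cell
Step 4: on BLACK (3,3): turn L to W, flip to white, move to (3,2). |black|=3 — new cell
Step 5: on WHITE (3,2): turn R to N, flip to black, move to (2,2). |black|=4 — new cell
Step 6: on WHITE (2,2): turn R to E, flip to black, move to (2,3). |black|=5 — new cell
No revisit within 6 steps.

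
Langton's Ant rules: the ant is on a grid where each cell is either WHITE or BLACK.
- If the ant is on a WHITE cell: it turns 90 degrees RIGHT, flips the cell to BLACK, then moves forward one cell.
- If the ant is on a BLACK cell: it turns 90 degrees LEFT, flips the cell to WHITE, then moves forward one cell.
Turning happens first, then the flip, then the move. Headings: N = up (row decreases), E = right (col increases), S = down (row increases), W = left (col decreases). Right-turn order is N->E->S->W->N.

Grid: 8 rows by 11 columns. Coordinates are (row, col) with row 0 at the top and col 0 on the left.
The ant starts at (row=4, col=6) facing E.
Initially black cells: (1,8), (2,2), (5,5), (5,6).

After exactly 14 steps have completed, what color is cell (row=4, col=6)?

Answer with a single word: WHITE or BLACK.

Step 1: on WHITE (4,6): turn R to S, flip to black, move to (5,6). |black|=5
Step 2: on BLACK (5,6): turn L to E, flip to white, move to (5,7). |black|=4
Step 3: on WHITE (5,7): turn R to S, flip to black, move to (6,7). |black|=5
Step 4: on WHITE (6,7): turn R to W, flip to black, move to (6,6). |black|=6
Step 5: on WHITE (6,6): turn R to N, flip to black, move to (5,6). |black|=7
Step 6: on WHITE (5,6): turn R to E, flip to black, move to (5,7). |black|=8
Step 7: on BLACK (5,7): turn L to N, flip to white, move to (4,7). |black|=7
Step 8: on WHITE (4,7): turn R to E, flip to black, move to (4,8). |black|=8
Step 9: on WHITE (4,8): turn R to S, flip to black, move to (5,8). |black|=9
Step 10: on WHITE (5,8): turn R to W, flip to black, move to (5,7). |black|=10
Step 11: on WHITE (5,7): turn R to N, flip to black, move to (4,7). |black|=11
Step 12: on BLACK (4,7): turn L to W, flip to white, move to (4,6). |black|=10
Step 13: on BLACK (4,6): turn L to S, flip to white, move to (5,6). |black|=9
Step 14: on BLACK (5,6): turn L to E, flip to white, move to (5,7). |black|=8

Answer: WHITE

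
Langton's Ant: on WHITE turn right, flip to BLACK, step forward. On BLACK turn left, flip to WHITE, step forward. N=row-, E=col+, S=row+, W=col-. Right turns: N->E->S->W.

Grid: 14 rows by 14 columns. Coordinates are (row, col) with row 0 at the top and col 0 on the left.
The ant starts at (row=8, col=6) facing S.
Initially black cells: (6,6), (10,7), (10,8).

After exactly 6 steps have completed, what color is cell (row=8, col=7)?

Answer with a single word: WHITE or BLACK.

Answer: BLACK

Derivation:
Step 1: on WHITE (8,6): turn R to W, flip to black, move to (8,5). |black|=4
Step 2: on WHITE (8,5): turn R to N, flip to black, move to (7,5). |black|=5
Step 3: on WHITE (7,5): turn R to E, flip to black, move to (7,6). |black|=6
Step 4: on WHITE (7,6): turn R to S, flip to black, move to (8,6). |black|=7
Step 5: on BLACK (8,6): turn L to E, flip to white, move to (8,7). |black|=6
Step 6: on WHITE (8,7): turn R to S, flip to black, move to (9,7). |black|=7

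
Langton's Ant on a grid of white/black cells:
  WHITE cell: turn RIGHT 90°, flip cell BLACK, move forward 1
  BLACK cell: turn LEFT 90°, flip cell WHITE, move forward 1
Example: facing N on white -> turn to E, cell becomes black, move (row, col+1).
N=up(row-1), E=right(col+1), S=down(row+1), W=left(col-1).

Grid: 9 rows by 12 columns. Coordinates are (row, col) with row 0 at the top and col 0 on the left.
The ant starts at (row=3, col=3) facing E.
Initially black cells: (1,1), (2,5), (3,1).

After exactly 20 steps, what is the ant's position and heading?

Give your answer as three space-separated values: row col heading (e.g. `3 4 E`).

Step 1: on WHITE (3,3): turn R to S, flip to black, move to (4,3). |black|=4
Step 2: on WHITE (4,3): turn R to W, flip to black, move to (4,2). |black|=5
Step 3: on WHITE (4,2): turn R to N, flip to black, move to (3,2). |black|=6
Step 4: on WHITE (3,2): turn R to E, flip to black, move to (3,3). |black|=7
Step 5: on BLACK (3,3): turn L to N, flip to white, move to (2,3). |black|=6
Step 6: on WHITE (2,3): turn R to E, flip to black, move to (2,4). |black|=7
Step 7: on WHITE (2,4): turn R to S, flip to black, move to (3,4). |black|=8
Step 8: on WHITE (3,4): turn R to W, flip to black, move to (3,3). |black|=9
Step 9: on WHITE (3,3): turn R to N, flip to black, move to (2,3). |black|=10
Step 10: on BLACK (2,3): turn L to W, flip to white, move to (2,2). |black|=9
Step 11: on WHITE (2,2): turn R to N, flip to black, move to (1,2). |black|=10
Step 12: on WHITE (1,2): turn R to E, flip to black, move to (1,3). |black|=11
Step 13: on WHITE (1,3): turn R to S, flip to black, move to (2,3). |black|=12
Step 14: on WHITE (2,3): turn R to W, flip to black, move to (2,2). |black|=13
Step 15: on BLACK (2,2): turn L to S, flip to white, move to (3,2). |black|=12
Step 16: on BLACK (3,2): turn L to E, flip to white, move to (3,3). |black|=11
Step 17: on BLACK (3,3): turn L to N, flip to white, move to (2,3). |black|=10
Step 18: on BLACK (2,3): turn L to W, flip to white, move to (2,2). |black|=9
Step 19: on WHITE (2,2): turn R to N, flip to black, move to (1,2). |black|=10
Step 20: on BLACK (1,2): turn L to W, flip to white, move to (1,1). |black|=9

Answer: 1 1 W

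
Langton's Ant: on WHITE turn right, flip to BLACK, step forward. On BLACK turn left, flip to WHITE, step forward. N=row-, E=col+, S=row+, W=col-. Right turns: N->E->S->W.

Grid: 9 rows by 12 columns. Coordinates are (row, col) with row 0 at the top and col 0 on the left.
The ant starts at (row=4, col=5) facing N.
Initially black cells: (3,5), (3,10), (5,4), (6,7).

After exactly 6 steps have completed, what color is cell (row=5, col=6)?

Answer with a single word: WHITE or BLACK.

Answer: BLACK

Derivation:
Step 1: on WHITE (4,5): turn R to E, flip to black, move to (4,6). |black|=5
Step 2: on WHITE (4,6): turn R to S, flip to black, move to (5,6). |black|=6
Step 3: on WHITE (5,6): turn R to W, flip to black, move to (5,5). |black|=7
Step 4: on WHITE (5,5): turn R to N, flip to black, move to (4,5). |black|=8
Step 5: on BLACK (4,5): turn L to W, flip to white, move to (4,4). |black|=7
Step 6: on WHITE (4,4): turn R to N, flip to black, move to (3,4). |black|=8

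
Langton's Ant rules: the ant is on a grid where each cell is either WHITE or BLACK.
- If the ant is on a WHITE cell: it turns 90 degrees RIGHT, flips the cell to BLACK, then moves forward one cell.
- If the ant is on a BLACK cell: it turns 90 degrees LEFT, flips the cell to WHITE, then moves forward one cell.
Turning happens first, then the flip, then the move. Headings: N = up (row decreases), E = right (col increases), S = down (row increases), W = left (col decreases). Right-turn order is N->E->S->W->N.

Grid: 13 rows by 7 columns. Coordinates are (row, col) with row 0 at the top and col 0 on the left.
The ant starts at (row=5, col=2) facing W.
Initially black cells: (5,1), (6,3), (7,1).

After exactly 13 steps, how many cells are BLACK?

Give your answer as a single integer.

Step 1: on WHITE (5,2): turn R to N, flip to black, move to (4,2). |black|=4
Step 2: on WHITE (4,2): turn R to E, flip to black, move to (4,3). |black|=5
Step 3: on WHITE (4,3): turn R to S, flip to black, move to (5,3). |black|=6
Step 4: on WHITE (5,3): turn R to W, flip to black, move to (5,2). |black|=7
Step 5: on BLACK (5,2): turn L to S, flip to white, move to (6,2). |black|=6
Step 6: on WHITE (6,2): turn R to W, flip to black, move to (6,1). |black|=7
Step 7: on WHITE (6,1): turn R to N, flip to black, move to (5,1). |black|=8
Step 8: on BLACK (5,1): turn L to W, flip to white, move to (5,0). |black|=7
Step 9: on WHITE (5,0): turn R to N, flip to black, move to (4,0). |black|=8
Step 10: on WHITE (4,0): turn R to E, flip to black, move to (4,1). |black|=9
Step 11: on WHITE (4,1): turn R to S, flip to black, move to (5,1). |black|=10
Step 12: on WHITE (5,1): turn R to W, flip to black, move to (5,0). |black|=11
Step 13: on BLACK (5,0): turn L to S, flip to white, move to (6,0). |black|=10

Answer: 10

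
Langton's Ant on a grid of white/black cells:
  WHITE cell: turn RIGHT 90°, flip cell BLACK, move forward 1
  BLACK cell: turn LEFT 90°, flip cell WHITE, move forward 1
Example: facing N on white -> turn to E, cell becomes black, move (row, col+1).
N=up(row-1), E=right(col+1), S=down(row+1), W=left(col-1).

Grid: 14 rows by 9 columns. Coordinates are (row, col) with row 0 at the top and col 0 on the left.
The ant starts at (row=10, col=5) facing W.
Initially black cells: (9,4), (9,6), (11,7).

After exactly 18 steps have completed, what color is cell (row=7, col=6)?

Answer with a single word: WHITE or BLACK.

Step 1: on WHITE (10,5): turn R to N, flip to black, move to (9,5). |black|=4
Step 2: on WHITE (9,5): turn R to E, flip to black, move to (9,6). |black|=5
Step 3: on BLACK (9,6): turn L to N, flip to white, move to (8,6). |black|=4
Step 4: on WHITE (8,6): turn R to E, flip to black, move to (8,7). |black|=5
Step 5: on WHITE (8,7): turn R to S, flip to black, move to (9,7). |black|=6
Step 6: on WHITE (9,7): turn R to W, flip to black, move to (9,6). |black|=7
Step 7: on WHITE (9,6): turn R to N, flip to black, move to (8,6). |black|=8
Step 8: on BLACK (8,6): turn L to W, flip to white, move to (8,5). |black|=7
Step 9: on WHITE (8,5): turn R to N, flip to black, move to (7,5). |black|=8
Step 10: on WHITE (7,5): turn R to E, flip to black, move to (7,6). |black|=9
Step 11: on WHITE (7,6): turn R to S, flip to black, move to (8,6). |black|=10
Step 12: on WHITE (8,6): turn R to W, flip to black, move to (8,5). |black|=11
Step 13: on BLACK (8,5): turn L to S, flip to white, move to (9,5). |black|=10
Step 14: on BLACK (9,5): turn L to E, flip to white, move to (9,6). |black|=9
Step 15: on BLACK (9,6): turn L to N, flip to white, move to (8,6). |black|=8
Step 16: on BLACK (8,6): turn L to W, flip to white, move to (8,5). |black|=7
Step 17: on WHITE (8,5): turn R to N, flip to black, move to (7,5). |black|=8
Step 18: on BLACK (7,5): turn L to W, flip to white, move to (7,4). |black|=7

Answer: BLACK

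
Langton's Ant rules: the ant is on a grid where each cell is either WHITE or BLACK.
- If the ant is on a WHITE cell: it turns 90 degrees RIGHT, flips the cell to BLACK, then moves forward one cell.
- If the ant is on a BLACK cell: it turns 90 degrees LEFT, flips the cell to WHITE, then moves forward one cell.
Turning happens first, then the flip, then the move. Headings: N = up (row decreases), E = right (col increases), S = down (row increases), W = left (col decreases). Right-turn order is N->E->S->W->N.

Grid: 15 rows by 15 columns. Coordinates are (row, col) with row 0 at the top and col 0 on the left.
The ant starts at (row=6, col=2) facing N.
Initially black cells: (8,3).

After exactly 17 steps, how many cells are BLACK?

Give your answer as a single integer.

Step 1: on WHITE (6,2): turn R to E, flip to black, move to (6,3). |black|=2
Step 2: on WHITE (6,3): turn R to S, flip to black, move to (7,3). |black|=3
Step 3: on WHITE (7,3): turn R to W, flip to black, move to (7,2). |black|=4
Step 4: on WHITE (7,2): turn R to N, flip to black, move to (6,2). |black|=5
Step 5: on BLACK (6,2): turn L to W, flip to white, move to (6,1). |black|=4
Step 6: on WHITE (6,1): turn R to N, flip to black, move to (5,1). |black|=5
Step 7: on WHITE (5,1): turn R to E, flip to black, move to (5,2). |black|=6
Step 8: on WHITE (5,2): turn R to S, flip to black, move to (6,2). |black|=7
Step 9: on WHITE (6,2): turn R to W, flip to black, move to (6,1). |black|=8
Step 10: on BLACK (6,1): turn L to S, flip to white, move to (7,1). |black|=7
Step 11: on WHITE (7,1): turn R to W, flip to black, move to (7,0). |black|=8
Step 12: on WHITE (7,0): turn R to N, flip to black, move to (6,0). |black|=9
Step 13: on WHITE (6,0): turn R to E, flip to black, move to (6,1). |black|=10
Step 14: on WHITE (6,1): turn R to S, flip to black, move to (7,1). |black|=11
Step 15: on BLACK (7,1): turn L to E, flip to white, move to (7,2). |black|=10
Step 16: on BLACK (7,2): turn L to N, flip to white, move to (6,2). |black|=9
Step 17: on BLACK (6,2): turn L to W, flip to white, move to (6,1). |black|=8

Answer: 8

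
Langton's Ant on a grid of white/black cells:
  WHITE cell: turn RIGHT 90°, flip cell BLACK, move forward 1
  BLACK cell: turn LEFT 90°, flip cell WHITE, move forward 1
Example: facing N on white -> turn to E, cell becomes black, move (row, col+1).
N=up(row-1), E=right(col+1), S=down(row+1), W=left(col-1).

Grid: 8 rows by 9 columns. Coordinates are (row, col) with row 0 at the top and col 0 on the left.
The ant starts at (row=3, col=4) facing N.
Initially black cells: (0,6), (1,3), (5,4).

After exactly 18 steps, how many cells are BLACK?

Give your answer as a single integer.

Step 1: on WHITE (3,4): turn R to E, flip to black, move to (3,5). |black|=4
Step 2: on WHITE (3,5): turn R to S, flip to black, move to (4,5). |black|=5
Step 3: on WHITE (4,5): turn R to W, flip to black, move to (4,4). |black|=6
Step 4: on WHITE (4,4): turn R to N, flip to black, move to (3,4). |black|=7
Step 5: on BLACK (3,4): turn L to W, flip to white, move to (3,3). |black|=6
Step 6: on WHITE (3,3): turn R to N, flip to black, move to (2,3). |black|=7
Step 7: on WHITE (2,3): turn R to E, flip to black, move to (2,4). |black|=8
Step 8: on WHITE (2,4): turn R to S, flip to black, move to (3,4). |black|=9
Step 9: on WHITE (3,4): turn R to W, flip to black, move to (3,3). |black|=10
Step 10: on BLACK (3,3): turn L to S, flip to white, move to (4,3). |black|=9
Step 11: on WHITE (4,3): turn R to W, flip to black, move to (4,2). |black|=10
Step 12: on WHITE (4,2): turn R to N, flip to black, move to (3,2). |black|=11
Step 13: on WHITE (3,2): turn R to E, flip to black, move to (3,3). |black|=12
Step 14: on WHITE (3,3): turn R to S, flip to black, move to (4,3). |black|=13
Step 15: on BLACK (4,3): turn L to E, flip to white, move to (4,4). |black|=12
Step 16: on BLACK (4,4): turn L to N, flip to white, move to (3,4). |black|=11
Step 17: on BLACK (3,4): turn L to W, flip to white, move to (3,3). |black|=10
Step 18: on BLACK (3,3): turn L to S, flip to white, move to (4,3). |black|=9

Answer: 9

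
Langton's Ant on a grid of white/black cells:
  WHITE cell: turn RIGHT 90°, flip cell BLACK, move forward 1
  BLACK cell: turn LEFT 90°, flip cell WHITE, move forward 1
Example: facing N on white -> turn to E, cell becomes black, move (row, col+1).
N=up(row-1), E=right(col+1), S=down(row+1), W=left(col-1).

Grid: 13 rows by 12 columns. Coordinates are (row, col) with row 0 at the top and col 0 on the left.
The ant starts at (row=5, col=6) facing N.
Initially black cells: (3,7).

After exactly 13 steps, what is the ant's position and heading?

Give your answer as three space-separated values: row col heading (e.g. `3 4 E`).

Answer: 5 5 E

Derivation:
Step 1: on WHITE (5,6): turn R to E, flip to black, move to (5,7). |black|=2
Step 2: on WHITE (5,7): turn R to S, flip to black, move to (6,7). |black|=3
Step 3: on WHITE (6,7): turn R to W, flip to black, move to (6,6). |black|=4
Step 4: on WHITE (6,6): turn R to N, flip to black, move to (5,6). |black|=5
Step 5: on BLACK (5,6): turn L to W, flip to white, move to (5,5). |black|=4
Step 6: on WHITE (5,5): turn R to N, flip to black, move to (4,5). |black|=5
Step 7: on WHITE (4,5): turn R to E, flip to black, move to (4,6). |black|=6
Step 8: on WHITE (4,6): turn R to S, flip to black, move to (5,6). |black|=7
Step 9: on WHITE (5,6): turn R to W, flip to black, move to (5,5). |black|=8
Step 10: on BLACK (5,5): turn L to S, flip to white, move to (6,5). |black|=7
Step 11: on WHITE (6,5): turn R to W, flip to black, move to (6,4). |black|=8
Step 12: on WHITE (6,4): turn R to N, flip to black, move to (5,4). |black|=9
Step 13: on WHITE (5,4): turn R to E, flip to black, move to (5,5). |black|=10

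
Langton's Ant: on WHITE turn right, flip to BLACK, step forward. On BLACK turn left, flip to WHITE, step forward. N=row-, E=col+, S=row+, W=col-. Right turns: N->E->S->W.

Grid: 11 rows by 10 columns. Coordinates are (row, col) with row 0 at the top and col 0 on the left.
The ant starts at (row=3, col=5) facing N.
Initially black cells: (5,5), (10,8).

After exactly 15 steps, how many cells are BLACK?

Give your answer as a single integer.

Answer: 11

Derivation:
Step 1: on WHITE (3,5): turn R to E, flip to black, move to (3,6). |black|=3
Step 2: on WHITE (3,6): turn R to S, flip to black, move to (4,6). |black|=4
Step 3: on WHITE (4,6): turn R to W, flip to black, move to (4,5). |black|=5
Step 4: on WHITE (4,5): turn R to N, flip to black, move to (3,5). |black|=6
Step 5: on BLACK (3,5): turn L to W, flip to white, move to (3,4). |black|=5
Step 6: on WHITE (3,4): turn R to N, flip to black, move to (2,4). |black|=6
Step 7: on WHITE (2,4): turn R to E, flip to black, move to (2,5). |black|=7
Step 8: on WHITE (2,5): turn R to S, flip to black, move to (3,5). |black|=8
Step 9: on WHITE (3,5): turn R to W, flip to black, move to (3,4). |black|=9
Step 10: on BLACK (3,4): turn L to S, flip to white, move to (4,4). |black|=8
Step 11: on WHITE (4,4): turn R to W, flip to black, move to (4,3). |black|=9
Step 12: on WHITE (4,3): turn R to N, flip to black, move to (3,3). |black|=10
Step 13: on WHITE (3,3): turn R to E, flip to black, move to (3,4). |black|=11
Step 14: on WHITE (3,4): turn R to S, flip to black, move to (4,4). |black|=12
Step 15: on BLACK (4,4): turn L to E, flip to white, move to (4,5). |black|=11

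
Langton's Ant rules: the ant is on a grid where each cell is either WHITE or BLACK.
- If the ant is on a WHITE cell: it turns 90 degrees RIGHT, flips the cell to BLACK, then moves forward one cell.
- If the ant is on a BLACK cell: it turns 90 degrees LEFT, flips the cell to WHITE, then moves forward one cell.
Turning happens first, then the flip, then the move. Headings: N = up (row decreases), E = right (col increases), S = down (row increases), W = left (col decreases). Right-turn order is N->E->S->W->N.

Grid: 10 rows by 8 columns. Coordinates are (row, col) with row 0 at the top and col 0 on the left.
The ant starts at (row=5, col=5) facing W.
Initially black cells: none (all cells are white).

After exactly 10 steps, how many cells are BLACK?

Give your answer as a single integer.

Step 1: on WHITE (5,5): turn R to N, flip to black, move to (4,5). |black|=1
Step 2: on WHITE (4,5): turn R to E, flip to black, move to (4,6). |black|=2
Step 3: on WHITE (4,6): turn R to S, flip to black, move to (5,6). |black|=3
Step 4: on WHITE (5,6): turn R to W, flip to black, move to (5,5). |black|=4
Step 5: on BLACK (5,5): turn L to S, flip to white, move to (6,5). |black|=3
Step 6: on WHITE (6,5): turn R to W, flip to black, move to (6,4). |black|=4
Step 7: on WHITE (6,4): turn R to N, flip to black, move to (5,4). |black|=5
Step 8: on WHITE (5,4): turn R to E, flip to black, move to (5,5). |black|=6
Step 9: on WHITE (5,5): turn R to S, flip to black, move to (6,5). |black|=7
Step 10: on BLACK (6,5): turn L to E, flip to white, move to (6,6). |black|=6

Answer: 6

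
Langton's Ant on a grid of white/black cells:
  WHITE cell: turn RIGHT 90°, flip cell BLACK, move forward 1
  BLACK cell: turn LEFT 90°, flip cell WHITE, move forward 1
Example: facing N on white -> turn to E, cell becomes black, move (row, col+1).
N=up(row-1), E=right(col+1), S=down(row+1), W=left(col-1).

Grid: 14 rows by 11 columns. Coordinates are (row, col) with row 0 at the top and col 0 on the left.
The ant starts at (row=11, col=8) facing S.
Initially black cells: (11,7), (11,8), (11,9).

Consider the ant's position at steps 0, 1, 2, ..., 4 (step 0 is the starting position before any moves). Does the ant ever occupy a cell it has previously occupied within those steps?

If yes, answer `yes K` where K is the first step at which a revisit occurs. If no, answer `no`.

Step 1: on BLACK (11,8): turn L to E, flip to white, move to (11,9). |black|=2 — new cell
Step 2: on BLACK (11,9): turn L to N, flip to white, move to (10,9). |black|=1 — new cell
Step 3: on WHITE (10,9): turn R to E, flip to black, move to (10,10). |black|=2 — new cell
Step 4: on WHITE (10,10): turn R to S, flip to black, move to (11,10). |black|=3 — new cell
No revisit within 4 steps.

Answer: no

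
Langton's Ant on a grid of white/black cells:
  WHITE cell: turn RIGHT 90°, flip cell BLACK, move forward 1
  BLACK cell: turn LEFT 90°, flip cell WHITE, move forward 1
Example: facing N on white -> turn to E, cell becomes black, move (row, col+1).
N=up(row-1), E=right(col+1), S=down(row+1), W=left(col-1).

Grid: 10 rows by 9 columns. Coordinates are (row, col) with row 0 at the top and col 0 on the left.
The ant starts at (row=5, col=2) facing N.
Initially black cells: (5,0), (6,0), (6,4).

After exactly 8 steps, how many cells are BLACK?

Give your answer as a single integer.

Step 1: on WHITE (5,2): turn R to E, flip to black, move to (5,3). |black|=4
Step 2: on WHITE (5,3): turn R to S, flip to black, move to (6,3). |black|=5
Step 3: on WHITE (6,3): turn R to W, flip to black, move to (6,2). |black|=6
Step 4: on WHITE (6,2): turn R to N, flip to black, move to (5,2). |black|=7
Step 5: on BLACK (5,2): turn L to W, flip to white, move to (5,1). |black|=6
Step 6: on WHITE (5,1): turn R to N, flip to black, move to (4,1). |black|=7
Step 7: on WHITE (4,1): turn R to E, flip to black, move to (4,2). |black|=8
Step 8: on WHITE (4,2): turn R to S, flip to black, move to (5,2). |black|=9

Answer: 9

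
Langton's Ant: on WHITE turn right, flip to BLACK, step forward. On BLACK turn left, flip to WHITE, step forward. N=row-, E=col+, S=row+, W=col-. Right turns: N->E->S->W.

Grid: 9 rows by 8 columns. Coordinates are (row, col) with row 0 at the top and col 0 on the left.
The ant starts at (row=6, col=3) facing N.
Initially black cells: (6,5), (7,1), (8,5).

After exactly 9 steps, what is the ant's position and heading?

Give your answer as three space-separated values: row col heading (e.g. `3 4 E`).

Answer: 6 2 W

Derivation:
Step 1: on WHITE (6,3): turn R to E, flip to black, move to (6,4). |black|=4
Step 2: on WHITE (6,4): turn R to S, flip to black, move to (7,4). |black|=5
Step 3: on WHITE (7,4): turn R to W, flip to black, move to (7,3). |black|=6
Step 4: on WHITE (7,3): turn R to N, flip to black, move to (6,3). |black|=7
Step 5: on BLACK (6,3): turn L to W, flip to white, move to (6,2). |black|=6
Step 6: on WHITE (6,2): turn R to N, flip to black, move to (5,2). |black|=7
Step 7: on WHITE (5,2): turn R to E, flip to black, move to (5,3). |black|=8
Step 8: on WHITE (5,3): turn R to S, flip to black, move to (6,3). |black|=9
Step 9: on WHITE (6,3): turn R to W, flip to black, move to (6,2). |black|=10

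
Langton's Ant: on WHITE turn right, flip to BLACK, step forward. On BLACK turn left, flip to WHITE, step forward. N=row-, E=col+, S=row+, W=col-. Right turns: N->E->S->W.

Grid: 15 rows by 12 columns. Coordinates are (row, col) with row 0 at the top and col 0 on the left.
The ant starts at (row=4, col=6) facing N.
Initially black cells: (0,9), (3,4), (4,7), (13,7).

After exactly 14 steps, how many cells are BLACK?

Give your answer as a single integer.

Answer: 8

Derivation:
Step 1: on WHITE (4,6): turn R to E, flip to black, move to (4,7). |black|=5
Step 2: on BLACK (4,7): turn L to N, flip to white, move to (3,7). |black|=4
Step 3: on WHITE (3,7): turn R to E, flip to black, move to (3,8). |black|=5
Step 4: on WHITE (3,8): turn R to S, flip to black, move to (4,8). |black|=6
Step 5: on WHITE (4,8): turn R to W, flip to black, move to (4,7). |black|=7
Step 6: on WHITE (4,7): turn R to N, flip to black, move to (3,7). |black|=8
Step 7: on BLACK (3,7): turn L to W, flip to white, move to (3,6). |black|=7
Step 8: on WHITE (3,6): turn R to N, flip to black, move to (2,6). |black|=8
Step 9: on WHITE (2,6): turn R to E, flip to black, move to (2,7). |black|=9
Step 10: on WHITE (2,7): turn R to S, flip to black, move to (3,7). |black|=10
Step 11: on WHITE (3,7): turn R to W, flip to black, move to (3,6). |black|=11
Step 12: on BLACK (3,6): turn L to S, flip to white, move to (4,6). |black|=10
Step 13: on BLACK (4,6): turn L to E, flip to white, move to (4,7). |black|=9
Step 14: on BLACK (4,7): turn L to N, flip to white, move to (3,7). |black|=8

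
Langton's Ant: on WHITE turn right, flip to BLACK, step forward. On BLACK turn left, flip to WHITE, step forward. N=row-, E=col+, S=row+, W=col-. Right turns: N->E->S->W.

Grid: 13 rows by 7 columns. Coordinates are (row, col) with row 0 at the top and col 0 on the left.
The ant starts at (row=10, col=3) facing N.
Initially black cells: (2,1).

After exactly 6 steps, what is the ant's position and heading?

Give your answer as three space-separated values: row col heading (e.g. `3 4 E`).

Step 1: on WHITE (10,3): turn R to E, flip to black, move to (10,4). |black|=2
Step 2: on WHITE (10,4): turn R to S, flip to black, move to (11,4). |black|=3
Step 3: on WHITE (11,4): turn R to W, flip to black, move to (11,3). |black|=4
Step 4: on WHITE (11,3): turn R to N, flip to black, move to (10,3). |black|=5
Step 5: on BLACK (10,3): turn L to W, flip to white, move to (10,2). |black|=4
Step 6: on WHITE (10,2): turn R to N, flip to black, move to (9,2). |black|=5

Answer: 9 2 N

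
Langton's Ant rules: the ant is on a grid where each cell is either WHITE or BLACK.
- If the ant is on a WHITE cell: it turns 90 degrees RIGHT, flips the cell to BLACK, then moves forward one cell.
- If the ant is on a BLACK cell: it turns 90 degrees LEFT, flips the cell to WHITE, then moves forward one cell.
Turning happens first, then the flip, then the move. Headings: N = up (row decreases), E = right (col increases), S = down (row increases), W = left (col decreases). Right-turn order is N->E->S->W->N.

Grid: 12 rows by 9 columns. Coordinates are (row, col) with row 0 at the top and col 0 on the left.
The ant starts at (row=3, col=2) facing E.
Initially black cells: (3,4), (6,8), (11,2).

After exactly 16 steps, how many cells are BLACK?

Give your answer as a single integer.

Answer: 11

Derivation:
Step 1: on WHITE (3,2): turn R to S, flip to black, move to (4,2). |black|=4
Step 2: on WHITE (4,2): turn R to W, flip to black, move to (4,1). |black|=5
Step 3: on WHITE (4,1): turn R to N, flip to black, move to (3,1). |black|=6
Step 4: on WHITE (3,1): turn R to E, flip to black, move to (3,2). |black|=7
Step 5: on BLACK (3,2): turn L to N, flip to white, move to (2,2). |black|=6
Step 6: on WHITE (2,2): turn R to E, flip to black, move to (2,3). |black|=7
Step 7: on WHITE (2,3): turn R to S, flip to black, move to (3,3). |black|=8
Step 8: on WHITE (3,3): turn R to W, flip to black, move to (3,2). |black|=9
Step 9: on WHITE (3,2): turn R to N, flip to black, move to (2,2). |black|=10
Step 10: on BLACK (2,2): turn L to W, flip to white, move to (2,1). |black|=9
Step 11: on WHITE (2,1): turn R to N, flip to black, move to (1,1). |black|=10
Step 12: on WHITE (1,1): turn R to E, flip to black, move to (1,2). |black|=11
Step 13: on WHITE (1,2): turn R to S, flip to black, move to (2,2). |black|=12
Step 14: on WHITE (2,2): turn R to W, flip to black, move to (2,1). |black|=13
Step 15: on BLACK (2,1): turn L to S, flip to white, move to (3,1). |black|=12
Step 16: on BLACK (3,1): turn L to E, flip to white, move to (3,2). |black|=11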